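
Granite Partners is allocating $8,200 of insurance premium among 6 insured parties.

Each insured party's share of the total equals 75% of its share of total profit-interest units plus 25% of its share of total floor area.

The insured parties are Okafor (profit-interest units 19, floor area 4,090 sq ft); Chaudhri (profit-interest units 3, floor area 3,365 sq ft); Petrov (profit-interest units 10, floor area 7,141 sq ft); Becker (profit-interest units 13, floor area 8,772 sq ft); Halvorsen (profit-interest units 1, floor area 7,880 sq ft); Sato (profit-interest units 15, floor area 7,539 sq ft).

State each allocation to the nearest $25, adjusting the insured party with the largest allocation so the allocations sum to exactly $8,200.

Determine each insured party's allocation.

Profit-interest units total 61; floor area total 38,787.
Combined weights (75% profit-interest units + 25% floor area): Okafor 0.2600; Chaudhri 0.0586; Petrov 0.1690; Becker 0.2164; Halvorsen 0.0631; Sato 0.2330.
Unrounded shares: Okafor 2,131.74; Chaudhri 480.31; Petrov 1,385.62; Becker 1,774.28; Halvorsen 517.30; Sato 1,910.75.
At nearest $25: Okafor $2,125; Chaudhri $475; Petrov $1,375; Becker $1,775; Halvorsen $525; Sato $1,900. Sum = $8,175.
Difference $8,200 − $8,175 = +$25 applied to largest allocation (Okafor): Okafor becomes $2,150.

Okafor: $2,150 · Chaudhri: $475 · Petrov: $1,375 · Becker: $1,775 · Halvorsen: $525 · Sato: $1,900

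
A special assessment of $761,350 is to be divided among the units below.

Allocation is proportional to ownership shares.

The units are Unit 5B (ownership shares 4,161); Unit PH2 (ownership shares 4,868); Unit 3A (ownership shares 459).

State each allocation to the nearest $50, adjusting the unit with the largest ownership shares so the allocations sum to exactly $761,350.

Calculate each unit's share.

Ownership shares total: 9,488.
Proportional shares: Unit 5B 4,161/9,488 × $761,350 = 333,893.06; Unit PH2 4,868/9,488 × $761,350 = 390,625.19; Unit 3A 459/9,488 × $761,350 = 36,831.75.
After rounding ($50): Unit 5B $333,900; Unit PH2 $390,650; Unit 3A $36,850. Sum = $761,400.
Difference $761,350 − $761,400 = −$50 applied to largest ownership shares (Unit PH2): Unit PH2 becomes $390,600.

Unit 5B: $333,900 | Unit PH2: $390,600 | Unit 3A: $36,850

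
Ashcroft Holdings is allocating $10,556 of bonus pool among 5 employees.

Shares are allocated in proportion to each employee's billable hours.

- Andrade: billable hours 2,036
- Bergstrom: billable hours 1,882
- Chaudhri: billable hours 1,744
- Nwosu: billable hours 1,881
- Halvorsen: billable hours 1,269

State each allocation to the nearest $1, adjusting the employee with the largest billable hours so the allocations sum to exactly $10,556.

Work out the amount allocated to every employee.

Andrade: $2,440; Bergstrom: $2,254; Chaudhri: $2,089; Nwosu: $2,253; Halvorsen: $1,520

Sum of billable hours: 2,036 + 1,882 + 1,744 + 1,881 + 1,269 = 8,812.
Raw shares: Andrade 2,438.95; Bergstrom 2,254.47; Chaudhri 2,089.16; Nwosu 2,253.27; Halvorsen 1,520.15.
After rounding ($1): Andrade $2,439; Bergstrom $2,254; Chaudhri $2,089; Nwosu $2,253; Halvorsen $1,520. Sum = $10,555.
Difference $10,556 − $10,555 = +$1 applied to largest billable hours (Andrade): Andrade becomes $2,440.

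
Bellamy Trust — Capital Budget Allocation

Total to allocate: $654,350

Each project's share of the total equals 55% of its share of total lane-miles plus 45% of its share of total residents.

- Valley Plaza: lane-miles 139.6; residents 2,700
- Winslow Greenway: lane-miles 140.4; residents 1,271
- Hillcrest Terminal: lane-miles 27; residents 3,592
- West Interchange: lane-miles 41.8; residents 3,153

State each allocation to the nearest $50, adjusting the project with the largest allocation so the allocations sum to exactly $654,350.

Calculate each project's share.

Totals — lane-miles 348.8, residents 10,716.
Combined weights (55% lane-miles + 45% residents): Valley Plaza 0.3335; Winslow Greenway 0.2748; Hillcrest Terminal 0.1934; West Interchange 0.1983.
Pro-rata amounts: Valley Plaza 218,230.96; Winslow Greenway 179,789.91; Hillcrest Terminal 126,560.72; West Interchange 129,768.41.
After rounding ($50): Valley Plaza $218,250; Winslow Greenway $179,800; Hillcrest Terminal $126,550; West Interchange $129,750. Sum = $654,350.
Sum already equals the total — no adjustment.

Valley Plaza: $218,250 | Winslow Greenway: $179,800 | Hillcrest Terminal: $126,550 | West Interchange: $129,750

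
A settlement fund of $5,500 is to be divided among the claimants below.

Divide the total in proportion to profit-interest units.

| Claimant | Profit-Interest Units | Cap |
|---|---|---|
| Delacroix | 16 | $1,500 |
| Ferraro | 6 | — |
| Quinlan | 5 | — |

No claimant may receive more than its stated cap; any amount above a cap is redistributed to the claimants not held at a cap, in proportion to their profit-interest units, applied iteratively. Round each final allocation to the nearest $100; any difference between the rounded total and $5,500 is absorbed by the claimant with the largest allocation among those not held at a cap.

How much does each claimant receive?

Delacroix: $1,500; Ferraro: $2,200; Quinlan: $1,800

Profit-interest units total: 27.
Unconstrained shares: Delacroix 3,259.26; Ferraro 1,222.22; Quinlan 1,018.52.
Capped: Delacroix ($1,500); balance $4,000 reallocated over remaining profit-interest units 11.
Redistributed shares: Ferraro 2,181.82 → $2,200; Quinlan 1,818.18 → $1,800.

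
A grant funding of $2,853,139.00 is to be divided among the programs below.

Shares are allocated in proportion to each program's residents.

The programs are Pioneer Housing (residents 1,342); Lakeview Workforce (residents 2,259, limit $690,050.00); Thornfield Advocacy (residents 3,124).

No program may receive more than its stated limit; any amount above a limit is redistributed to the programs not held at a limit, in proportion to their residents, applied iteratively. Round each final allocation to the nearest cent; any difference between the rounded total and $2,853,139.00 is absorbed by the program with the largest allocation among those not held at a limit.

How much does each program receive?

Total residents = 6,725.
Unconstrained shares: Pioneer Housing 569,355.0242; Lakeview Workforce 958,400.1488; Thornfield Advocacy 1,325,383.8269.
Capped: Lakeview Workforce ($690,050.00); residual $2,163,089.00 reallocated over remaining residents 4,466.
Remaining shares: Pioneer Housing 649,992.2611 → $649,992.26; Thornfield Advocacy 1,513,096.7389 → $1,513,096.74.

Pioneer Housing: $649,992.26 · Lakeview Workforce: $690,050.00 · Thornfield Advocacy: $1,513,096.74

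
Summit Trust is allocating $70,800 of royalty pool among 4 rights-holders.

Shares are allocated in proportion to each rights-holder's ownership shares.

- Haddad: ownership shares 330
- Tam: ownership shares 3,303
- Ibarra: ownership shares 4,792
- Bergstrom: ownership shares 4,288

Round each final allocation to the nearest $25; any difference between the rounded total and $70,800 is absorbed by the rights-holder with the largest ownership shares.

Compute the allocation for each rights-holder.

Ownership shares total: 330 + 3,303 + 4,792 + 4,288 = 12,713.
Raw shares: Haddad 1,837.80; Tam 18,394.75; Ibarra 26,687.14; Bergstrom 23,880.31.
Rounded to nearest $25: Haddad $1,850; Tam $18,400; Ibarra $26,675; Bergstrom $23,875. Sum = $70,800.
Sum already equals the total — no adjustment.

Haddad: $1,850; Tam: $18,400; Ibarra: $26,675; Bergstrom: $23,875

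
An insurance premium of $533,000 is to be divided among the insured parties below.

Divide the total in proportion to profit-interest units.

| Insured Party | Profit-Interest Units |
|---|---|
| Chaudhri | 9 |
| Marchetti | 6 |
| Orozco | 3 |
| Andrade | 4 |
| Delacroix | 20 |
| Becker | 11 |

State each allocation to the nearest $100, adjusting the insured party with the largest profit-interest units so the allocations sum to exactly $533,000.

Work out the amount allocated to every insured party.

Chaudhri: $90,500; Marchetti: $60,300; Orozco: $30,200; Andrade: $40,200; Delacroix: $201,200; Becker: $110,600

Total profit-interest units = 9 + 6 + 3 + 4 + 20 + 11 = 53.
Raw shares: Chaudhri 90,509.43; Marchetti 60,339.62; Orozco 30,169.81; Andrade 40,226.42; Delacroix 201,132.08; Becker 110,622.64.
Rounded to nearest $100: Chaudhri $90,500; Marchetti $60,300; Orozco $30,200; Andrade $40,200; Delacroix $201,100; Becker $110,600. Sum = $532,900.
Difference $533,000 − $532,900 = +$100 applied to largest profit-interest units (Delacroix): Delacroix becomes $201,200.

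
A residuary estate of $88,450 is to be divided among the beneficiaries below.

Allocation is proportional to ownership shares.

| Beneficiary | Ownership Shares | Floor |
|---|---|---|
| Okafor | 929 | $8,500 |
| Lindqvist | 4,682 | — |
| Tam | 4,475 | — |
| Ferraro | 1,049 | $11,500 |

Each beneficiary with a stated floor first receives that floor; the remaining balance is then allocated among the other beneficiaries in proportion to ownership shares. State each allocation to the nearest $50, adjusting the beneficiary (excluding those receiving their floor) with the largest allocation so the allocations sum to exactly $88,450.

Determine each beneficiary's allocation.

Okafor: $8,500 · Lindqvist: $35,000 · Tam: $33,450 · Ferraro: $11,500

Guaranteed amounts: Okafor $8,500; Ferraro $11,500. Residual $68,450.
Residual split over remaining ownership shares 9,157: Lindqvist 34,998.68 → $35,000; Tam 33,451.32 → $33,450.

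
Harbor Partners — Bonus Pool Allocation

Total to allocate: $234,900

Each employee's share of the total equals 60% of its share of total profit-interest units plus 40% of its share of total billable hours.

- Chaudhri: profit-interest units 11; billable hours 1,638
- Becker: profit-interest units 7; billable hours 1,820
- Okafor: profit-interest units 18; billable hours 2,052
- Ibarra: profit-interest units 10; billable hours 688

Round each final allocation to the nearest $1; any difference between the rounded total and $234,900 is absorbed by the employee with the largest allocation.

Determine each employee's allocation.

Profit-interest units total 46; billable hours total 6,198.
Blended shares (60% profit-interest units + 40% billable hours): Chaudhri 0.2492; Becker 0.2088; Okafor 0.3672; Ibarra 0.1748.
Pro-rata amounts: Chaudhri 58,534.68; Becker 49,038.10; Okafor 86,258.20; Ibarra 41,069.02.
At nearest $1: Chaudhri $58,535; Becker $49,038; Okafor $86,258; Ibarra $41,069. Sum = $234,900.
Sum already equals the total — no adjustment.

Chaudhri: $58,535 · Becker: $49,038 · Okafor: $86,258 · Ibarra: $41,069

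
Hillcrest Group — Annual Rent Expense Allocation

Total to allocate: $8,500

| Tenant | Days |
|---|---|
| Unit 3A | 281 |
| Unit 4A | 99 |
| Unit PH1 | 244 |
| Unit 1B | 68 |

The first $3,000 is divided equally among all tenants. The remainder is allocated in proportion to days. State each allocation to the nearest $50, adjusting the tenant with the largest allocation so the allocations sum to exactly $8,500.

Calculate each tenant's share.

$3,000 shared equally gives $750 per tenant.
Remainder $5,500 by days (total 692): Unit 3A 2,233.38 → $2,250; Unit 4A 786.85 → $800; Unit PH1 1,939.31 → $1,950; Unit 1B 540.46 → $550.
Rounding difference −$50 on remainder applied to Unit 3A.
Totals: Unit 3A $750 + $2,200 = $2,950; Unit 4A $750 + $800 = $1,550; Unit PH1 $750 + $1,950 = $2,700; Unit 1B $750 + $550 = $1,300.

Unit 3A: $2,950; Unit 4A: $1,550; Unit PH1: $2,700; Unit 1B: $1,300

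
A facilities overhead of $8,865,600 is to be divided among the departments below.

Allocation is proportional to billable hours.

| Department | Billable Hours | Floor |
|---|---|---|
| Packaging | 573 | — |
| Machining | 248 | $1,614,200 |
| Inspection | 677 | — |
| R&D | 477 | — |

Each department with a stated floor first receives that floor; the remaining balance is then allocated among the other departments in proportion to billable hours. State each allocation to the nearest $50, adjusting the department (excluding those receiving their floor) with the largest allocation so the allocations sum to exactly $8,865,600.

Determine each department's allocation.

Packaging: $2,405,950 | Machining: $1,614,200 | Inspection: $2,842,600 | R&D: $2,002,850

Guaranteed amounts: Machining $1,614,200. Balance $7,251,400.
Balance split over remaining billable hours 1,727: Packaging 2,405,936.42 → $2,405,950; Inspection 2,842,615.98 → $2,842,600; R&D 2,002,847.60 → $2,002,850.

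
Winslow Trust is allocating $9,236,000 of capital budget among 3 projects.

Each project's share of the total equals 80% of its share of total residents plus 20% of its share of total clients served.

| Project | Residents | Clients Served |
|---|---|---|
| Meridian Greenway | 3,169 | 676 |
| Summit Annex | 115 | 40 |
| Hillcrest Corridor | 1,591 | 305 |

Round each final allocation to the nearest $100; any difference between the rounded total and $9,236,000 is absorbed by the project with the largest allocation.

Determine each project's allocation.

Totals — residents 4,875, clients served 1,021.
Composite weights (80% residents + 20% clients served): Meridian Greenway 0.6525; Summit Annex 0.0267; Hillcrest Corridor 0.3208.
Unrounded shares: Meridian Greenway 6,026,122.62; Summit Annex 246,668.16; Hillcrest Corridor 2,963,209.22.
Rounded to nearest $100: Meridian Greenway $6,026,100; Summit Annex $246,700; Hillcrest Corridor $2,963,200. Sum = $9,236,000.
Rounded total matches; no reconciliation needed.

Meridian Greenway: $6,026,100 | Summit Annex: $246,700 | Hillcrest Corridor: $2,963,200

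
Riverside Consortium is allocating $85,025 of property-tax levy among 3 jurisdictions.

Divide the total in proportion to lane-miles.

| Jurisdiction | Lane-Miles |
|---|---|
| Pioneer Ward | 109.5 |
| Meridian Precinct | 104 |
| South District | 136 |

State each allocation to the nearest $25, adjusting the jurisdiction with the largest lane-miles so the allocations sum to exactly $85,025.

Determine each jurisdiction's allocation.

Total lane-miles = 109.5 + 104 + 136 = 349.5.
Unrounded shares: Pioneer Ward 26,638.73; Meridian Precinct 25,300.72; South District 33,085.55.
Rounded to nearest $25: Pioneer Ward $26,650; Meridian Precinct $25,300; South District $33,075. Sum = $85,025.
No rounding difference to absorb.

Pioneer Ward: $26,650; Meridian Precinct: $25,300; South District: $33,075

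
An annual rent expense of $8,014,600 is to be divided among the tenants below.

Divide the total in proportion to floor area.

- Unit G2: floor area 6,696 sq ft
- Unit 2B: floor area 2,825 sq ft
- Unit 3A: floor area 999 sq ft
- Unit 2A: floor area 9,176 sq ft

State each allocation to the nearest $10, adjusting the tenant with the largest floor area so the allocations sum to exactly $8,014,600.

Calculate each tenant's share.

Unit G2: $2,724,700 · Unit 2B: $1,149,540 · Unit 3A: $406,510 · Unit 2A: $3,733,850

Total floor area = 6,696 + 2,825 + 999 + 9,176 = 19,696.
Proportional shares: Unit G2 2,724,703.57; Unit 2B 1,149,535.18; Unit 3A 406,508.19; Unit 2A 3,733,853.05.
After rounding ($10): Unit G2 $2,724,700; Unit 2B $1,149,540; Unit 3A $406,510; Unit 2A $3,733,850. Sum = $8,014,600.
Sum already equals the total — no adjustment.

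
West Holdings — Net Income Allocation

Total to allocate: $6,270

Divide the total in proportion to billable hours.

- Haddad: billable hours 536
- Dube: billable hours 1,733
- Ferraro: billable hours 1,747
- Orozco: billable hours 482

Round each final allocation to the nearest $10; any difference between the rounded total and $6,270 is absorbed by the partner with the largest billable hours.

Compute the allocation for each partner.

Haddad: $750 | Dube: $2,420 | Ferraro: $2,430 | Orozco: $670

Billable hours total: 4,498.
Unrounded shares: Haddad 536/4,498 × $6,270 = 747.16; Dube 1,733/4,498 × $6,270 = 2,415.72; Ferraro 1,747/4,498 × $6,270 = 2,435.24; Orozco 482/4,498 × $6,270 = 671.89.
Rounded to nearest $10: Haddad $750; Dube $2,420; Ferraro $2,440; Orozco $670. Sum = $6,280.
Difference $6,270 − $6,280 = −$10 applied to largest billable hours (Ferraro): Ferraro becomes $2,430.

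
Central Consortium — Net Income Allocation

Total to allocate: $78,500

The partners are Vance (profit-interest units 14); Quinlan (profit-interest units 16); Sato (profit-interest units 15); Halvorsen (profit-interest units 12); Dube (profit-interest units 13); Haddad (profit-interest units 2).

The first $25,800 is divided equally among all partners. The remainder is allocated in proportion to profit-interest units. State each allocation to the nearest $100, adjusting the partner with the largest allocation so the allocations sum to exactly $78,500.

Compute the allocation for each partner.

$25,800 shared equally gives $4,300 per partner.
Remainder $52,700 by profit-interest units (total 72): Vance 10,247.22 → $10,200; Quinlan 11,711.11 → $11,700; Sato 10,979.17 → $11,000; Halvorsen 8,783.33 → $8,800; Dube 9,515.28 → $9,500; Haddad 1,463.89 → $1,500.
Totals: Vance $4,300 + $10,200 = $14,500; Quinlan $4,300 + $11,700 = $16,000; Sato $4,300 + $11,000 = $15,300; Halvorsen $4,300 + $8,800 = $13,100; Dube $4,300 + $9,500 = $13,800; Haddad $4,300 + $1,500 = $5,800.

Vance: $14,500 · Quinlan: $16,000 · Sato: $15,300 · Halvorsen: $13,100 · Dube: $13,800 · Haddad: $5,800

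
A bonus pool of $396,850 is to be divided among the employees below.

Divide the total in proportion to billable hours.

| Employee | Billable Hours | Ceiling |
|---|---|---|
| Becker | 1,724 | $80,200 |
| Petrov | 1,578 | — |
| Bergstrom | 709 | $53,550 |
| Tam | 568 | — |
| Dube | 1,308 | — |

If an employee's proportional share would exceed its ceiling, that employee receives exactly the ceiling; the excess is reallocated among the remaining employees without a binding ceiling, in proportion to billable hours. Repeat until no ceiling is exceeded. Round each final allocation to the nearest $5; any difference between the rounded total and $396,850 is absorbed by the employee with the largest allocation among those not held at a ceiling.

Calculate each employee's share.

Becker: $80,200; Petrov: $120,200; Bergstrom: $53,550; Tam: $43,265; Dube: $99,635

Billable hours total: 5,887.
Proportional shares (ignoring caps): Becker 116,216.99; Petrov 106,374.94; Bergstrom 47,794.57; Tam 38,289.59; Dube 88,173.91.
Capped: Becker ($80,200); remaining pool $316,650 reallocated over remaining billable hours 4,163.
Capped: Bergstrom ($53,550); remaining pool $263,100 reallocated over remaining billable hours 3,454.
Remaining shares: Petrov 120,200.29 → $120,200; Tam 43,266.01 → $43,265; Dube 99,633.70 → $99,635.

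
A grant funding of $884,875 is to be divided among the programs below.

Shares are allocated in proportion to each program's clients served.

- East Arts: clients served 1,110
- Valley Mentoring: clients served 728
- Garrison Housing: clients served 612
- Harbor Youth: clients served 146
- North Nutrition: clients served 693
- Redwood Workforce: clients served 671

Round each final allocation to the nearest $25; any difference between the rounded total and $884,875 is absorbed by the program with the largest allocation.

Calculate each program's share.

Clients served total: 3,960.
Raw shares: East Arts 1,110/3,960 × $884,875 = 248,033.14; Valley Mentoring 728/3,960 × $884,875 = 162,673.99; Garrison Housing 612/3,960 × $884,875 = 136,753.41; Harbor Youth 146/3,960 × $884,875 = 32,624.18; North Nutrition 693/3,960 × $884,875 = 154,853.12; Redwood Workforce 671/3,960 × $884,875 = 149,937.15.
After rounding ($25): East Arts $248,025; Valley Mentoring $162,675; Garrison Housing $136,750; Harbor Youth $32,625; North Nutrition $154,850; Redwood Workforce $149,925. Sum = $884,850.
Difference $884,875 − $884,850 = +$25 applied to largest allocation (East Arts): East Arts becomes $248,050.

East Arts: $248,050; Valley Mentoring: $162,675; Garrison Housing: $136,750; Harbor Youth: $32,625; North Nutrition: $154,850; Redwood Workforce: $149,925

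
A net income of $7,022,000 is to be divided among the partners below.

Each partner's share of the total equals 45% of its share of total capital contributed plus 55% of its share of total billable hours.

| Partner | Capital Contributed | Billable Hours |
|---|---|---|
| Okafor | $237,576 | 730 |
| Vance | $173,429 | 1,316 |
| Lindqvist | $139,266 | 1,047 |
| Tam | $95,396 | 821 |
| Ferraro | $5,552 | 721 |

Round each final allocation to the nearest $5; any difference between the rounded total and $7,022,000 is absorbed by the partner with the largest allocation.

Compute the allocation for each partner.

Okafor: $1,761,055; Vance: $1,938,080; Lindqvist: $1,548,170; Tam: $1,146,985; Ferraro: $627,710

Capital contributed total 651,219; billable hours total 4,635.
Blended shares (45% capital contributed + 55% billable hours): Okafor 0.2508; Vance 0.2760; Lindqvist 0.2205; Tam 0.1633; Ferraro 0.0894.
Raw shares: Okafor 1,761,056.73; Vance 1,938,079.98; Lindqvist 1,548,167.93; Tam 1,146,984.37; Ferraro 627,711.00.
At nearest $5: Okafor $1,761,055; Vance $1,938,080; Lindqvist $1,548,170; Tam $1,146,985; Ferraro $627,710. Sum = $7,022,000.
No rounding difference to absorb.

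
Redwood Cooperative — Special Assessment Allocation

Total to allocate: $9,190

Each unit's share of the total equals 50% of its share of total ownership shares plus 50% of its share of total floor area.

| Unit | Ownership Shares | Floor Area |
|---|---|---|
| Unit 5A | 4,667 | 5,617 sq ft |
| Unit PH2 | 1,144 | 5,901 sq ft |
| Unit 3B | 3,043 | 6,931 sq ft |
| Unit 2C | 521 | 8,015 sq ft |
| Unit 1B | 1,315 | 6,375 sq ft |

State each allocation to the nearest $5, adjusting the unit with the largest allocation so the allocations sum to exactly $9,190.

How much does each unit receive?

Totals — ownership shares 10,690, floor area 32,839.
Combined weights (50% ownership shares + 50% floor area): Unit 5A 0.3038; Unit PH2 0.1434; Unit 3B 0.2479; Unit 2C 0.1464; Unit 1B 0.1586.
Raw shares: Unit 5A 2,792.03; Unit PH2 1,317.44; Unit 3B 2,277.83; Unit 2C 1,345.45; Unit 1B 1,457.26.
After rounding ($5): Unit 5A $2,790; Unit PH2 $1,315; Unit 3B $2,280; Unit 2C $1,345; Unit 1B $1,455. Sum = $9,185.
Difference $9,190 − $9,185 = +$5 applied to largest allocation (Unit 5A): Unit 5A becomes $2,795.

Unit 5A: $2,795 | Unit PH2: $1,315 | Unit 3B: $2,280 | Unit 2C: $1,345 | Unit 1B: $1,455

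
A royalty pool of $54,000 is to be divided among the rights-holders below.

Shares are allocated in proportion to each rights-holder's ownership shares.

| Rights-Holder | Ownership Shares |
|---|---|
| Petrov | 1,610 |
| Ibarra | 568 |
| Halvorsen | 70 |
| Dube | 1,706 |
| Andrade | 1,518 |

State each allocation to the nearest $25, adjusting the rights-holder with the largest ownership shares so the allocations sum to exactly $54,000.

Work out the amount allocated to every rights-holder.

Petrov: $15,900; Ibarra: $5,600; Halvorsen: $700; Dube: $16,825; Andrade: $14,975

Combined ownership shares = 1,610 + 568 + 70 + 1,706 + 1,518 = 5,472.
Proportional shares: Petrov 15,888.16; Ibarra 5,605.26; Halvorsen 690.79; Dube 16,835.53; Andrade 14,980.26.
At nearest $25: Petrov $15,900; Ibarra $5,600; Halvorsen $700; Dube $16,825; Andrade $14,975. Sum = $54,000.
Sum already equals the total — no adjustment.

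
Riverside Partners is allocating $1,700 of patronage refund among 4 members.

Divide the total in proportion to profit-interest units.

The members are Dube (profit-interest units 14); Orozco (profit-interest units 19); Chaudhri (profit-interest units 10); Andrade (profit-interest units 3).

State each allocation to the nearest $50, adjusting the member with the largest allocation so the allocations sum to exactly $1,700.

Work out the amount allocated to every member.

Profit-interest units total: 46.
Proportional shares: Dube 14/46 × $1,700 = 517.39; Orozco 19/46 × $1,700 = 702.17; Chaudhri 10/46 × $1,700 = 369.57; Andrade 3/46 × $1,700 = 110.87.
After rounding ($50): Dube $500; Orozco $700; Chaudhri $350; Andrade $100. Sum = $1,650.
Difference $1,700 − $1,650 = +$50 applied to largest allocation (Orozco): Orozco becomes $750.

Dube: $500 · Orozco: $750 · Chaudhri: $350 · Andrade: $100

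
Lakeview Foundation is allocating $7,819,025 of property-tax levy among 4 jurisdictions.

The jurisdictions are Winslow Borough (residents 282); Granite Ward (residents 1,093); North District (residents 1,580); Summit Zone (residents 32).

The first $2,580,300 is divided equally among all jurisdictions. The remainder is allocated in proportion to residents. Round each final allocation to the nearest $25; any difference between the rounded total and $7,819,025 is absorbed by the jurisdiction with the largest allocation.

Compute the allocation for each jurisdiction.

Winslow Borough: $1,139,650 | Granite Ward: $2,562,025 | North District: $3,416,150 | Summit Zone: $701,200

$2,580,300 shared equally gives $645,075 per jurisdiction.
Remainder $5,238,725 by residents (total 2,987): Winslow Borough 494,583.34 → $494,575; Granite Ward 1,916,948.92 → $1,916,950; North District 2,771,069.80 → $2,771,075; Summit Zone 56,122.93 → $56,125.
Totals: Winslow Borough $645,075 + $494,575 = $1,139,650; Granite Ward $645,075 + $1,916,950 = $2,562,025; North District $645,075 + $2,771,075 = $3,416,150; Summit Zone $645,075 + $56,125 = $701,200.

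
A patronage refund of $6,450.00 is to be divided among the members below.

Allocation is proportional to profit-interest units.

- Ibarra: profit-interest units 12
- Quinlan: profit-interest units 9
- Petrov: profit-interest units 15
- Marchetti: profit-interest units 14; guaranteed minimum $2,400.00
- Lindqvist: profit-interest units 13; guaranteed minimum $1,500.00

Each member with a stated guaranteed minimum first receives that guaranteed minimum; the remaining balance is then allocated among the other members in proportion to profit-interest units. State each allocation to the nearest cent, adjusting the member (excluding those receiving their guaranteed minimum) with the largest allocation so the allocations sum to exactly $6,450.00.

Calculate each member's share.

Minimums first: Marchetti $2,400.00; Lindqvist $1,500.00. Remaining pool $2,550.00.
Remaining pool split over remaining profit-interest units 36: Ibarra 850.0000 → $850.00; Quinlan 637.5000 → $637.50; Petrov 1,062.5000 → $1,062.50.

Ibarra: $850.00 | Quinlan: $637.50 | Petrov: $1,062.50 | Marchetti: $2,400.00 | Lindqvist: $1,500.00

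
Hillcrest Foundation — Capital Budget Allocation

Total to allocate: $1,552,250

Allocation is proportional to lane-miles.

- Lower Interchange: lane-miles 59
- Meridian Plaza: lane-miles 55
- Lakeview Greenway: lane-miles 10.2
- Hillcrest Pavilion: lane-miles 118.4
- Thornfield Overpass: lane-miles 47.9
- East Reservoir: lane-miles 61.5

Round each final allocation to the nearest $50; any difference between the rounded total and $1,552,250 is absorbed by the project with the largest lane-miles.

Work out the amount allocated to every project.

Lower Interchange: $260,200; Meridian Plaza: $242,550; Lakeview Greenway: $45,000; Hillcrest Pavilion: $522,050; Thornfield Overpass: $211,250; East Reservoir: $271,200

Sum of lane-miles: 352.
Unrounded shares: Lower Interchange 59/352 × $1,552,250 = 260,178.27; Meridian Plaza 55/352 × $1,552,250 = 242,539.06; Lakeview Greenway 10.2/352 × $1,552,250 = 44,979.97; Hillcrest Pavilion 118.4/352 × $1,552,250 = 522,120.45; Thornfield Overpass 47.9/352 × $1,552,250 = 211,229.47; East Reservoir 61.5/352 × $1,552,250 = 271,202.77.
After rounding ($50): Lower Interchange $260,200; Meridian Plaza $242,550; Lakeview Greenway $45,000; Hillcrest Pavilion $522,100; Thornfield Overpass $211,250; East Reservoir $271,200. Sum = $1,552,300.
Difference $1,552,250 − $1,552,300 = −$50 applied to largest lane-miles (Hillcrest Pavilion): Hillcrest Pavilion becomes $522,050.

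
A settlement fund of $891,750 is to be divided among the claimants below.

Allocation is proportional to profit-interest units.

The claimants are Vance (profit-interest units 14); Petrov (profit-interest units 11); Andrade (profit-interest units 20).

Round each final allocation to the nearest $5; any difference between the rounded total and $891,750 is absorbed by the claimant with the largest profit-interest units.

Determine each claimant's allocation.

Vance: $277,435 · Petrov: $217,985 · Andrade: $396,330

Total profit-interest units = 45.
Raw shares: Vance 14/45 × $891,750 = 277,433.33; Petrov 11/45 × $891,750 = 217,983.33; Andrade 20/45 × $891,750 = 396,333.33.
Rounded to nearest $5: Vance $277,435; Petrov $217,985; Andrade $396,335. Sum = $891,755.
Difference $891,750 − $891,755 = −$5 applied to largest profit-interest units (Andrade): Andrade becomes $396,330.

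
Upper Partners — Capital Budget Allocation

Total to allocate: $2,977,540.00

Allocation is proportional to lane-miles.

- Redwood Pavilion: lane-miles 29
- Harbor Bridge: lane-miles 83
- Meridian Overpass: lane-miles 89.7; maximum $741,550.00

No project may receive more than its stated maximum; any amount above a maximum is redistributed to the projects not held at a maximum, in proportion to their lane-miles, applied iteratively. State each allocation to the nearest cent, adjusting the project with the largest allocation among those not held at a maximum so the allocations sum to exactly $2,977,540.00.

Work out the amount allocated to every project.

Redwood Pavilion: $578,961.70 | Harbor Bridge: $1,657,028.30 | Meridian Overpass: $741,550.00

Lane-miles total: 201.7.
Unconstrained shares: Redwood Pavilion 428,104.4125; Harbor Bridge 1,225,264.3530; Meridian Overpass 1,324,171.2345.
Capped: Meridian Overpass ($741,550.00); balance $2,235,990.00 reallocated over remaining lane-miles 112.
Redistributed shares: Redwood Pavilion 578,961.6964 → $578,961.70; Harbor Bridge 1,657,028.3036 → $1,657,028.30.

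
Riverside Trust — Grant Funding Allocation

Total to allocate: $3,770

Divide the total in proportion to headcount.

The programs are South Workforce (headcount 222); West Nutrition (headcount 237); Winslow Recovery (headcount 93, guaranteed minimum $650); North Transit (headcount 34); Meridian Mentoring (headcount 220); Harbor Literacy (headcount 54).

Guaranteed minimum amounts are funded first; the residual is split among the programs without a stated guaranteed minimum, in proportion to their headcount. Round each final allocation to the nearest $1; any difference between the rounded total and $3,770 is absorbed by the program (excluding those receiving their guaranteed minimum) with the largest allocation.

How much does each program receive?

South Workforce: $903 · West Nutrition: $964 · Winslow Recovery: $650 · North Transit: $138 · Meridian Mentoring: $895 · Harbor Literacy: $220

Guaranteed amounts: Winslow Recovery $650. Residual $3,120.
Residual split over remaining headcount 767: South Workforce 903.05 → $903; West Nutrition 964.07 → $964; North Transit 138.31 → $138; Meridian Mentoring 894.92 → $895; Harbor Literacy 219.66 → $220.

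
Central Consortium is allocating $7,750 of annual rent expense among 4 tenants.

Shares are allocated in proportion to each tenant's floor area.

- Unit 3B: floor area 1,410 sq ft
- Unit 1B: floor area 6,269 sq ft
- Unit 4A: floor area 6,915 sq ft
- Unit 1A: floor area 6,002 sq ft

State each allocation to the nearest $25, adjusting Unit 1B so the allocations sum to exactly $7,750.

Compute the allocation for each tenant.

Unit 3B: $525 · Unit 1B: $2,375 · Unit 4A: $2,600 · Unit 1A: $2,250

Floor area total: 20,596.
Unrounded shares: Unit 3B 1,410/20,596 × $7,750 = 530.56; Unit 1B 6,269/20,596 × $7,750 = 2,358.94; Unit 4A 6,915/20,596 × $7,750 = 2,602.02; Unit 1A 6,002/20,596 × $7,750 = 2,258.47.
After rounding ($25): Unit 3B $525; Unit 1B $2,350; Unit 4A $2,600; Unit 1A $2,250. Sum = $7,725.
Difference $7,750 − $7,725 = +$25 applied to Unit 1B: Unit 1B becomes $2,375.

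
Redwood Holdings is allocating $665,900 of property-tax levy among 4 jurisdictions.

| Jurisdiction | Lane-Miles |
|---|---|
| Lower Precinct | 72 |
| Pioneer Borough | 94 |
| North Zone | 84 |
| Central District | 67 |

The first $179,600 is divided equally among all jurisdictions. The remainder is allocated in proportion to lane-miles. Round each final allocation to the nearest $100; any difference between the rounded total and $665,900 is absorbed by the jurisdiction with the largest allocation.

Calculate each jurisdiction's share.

Equal tier: $179,600 ÷ 4 = $44,900 apiece.
Remainder $486,300 by lane-miles (total 317): Lower Precinct 110,453.00 → $110,500; Pioneer Borough 144,202.52 → $144,200; North Zone 128,861.83 → $128,900; Central District 102,782.65 → $102,800.
Rounding difference −$100 on remainder applied to Pioneer Borough.
Totals: Lower Precinct $44,900 + $110,500 = $155,400; Pioneer Borough $44,900 + $144,100 = $189,000; North Zone $44,900 + $128,900 = $173,800; Central District $44,900 + $102,800 = $147,700.

Lower Precinct: $155,400; Pioneer Borough: $189,000; North Zone: $173,800; Central District: $147,700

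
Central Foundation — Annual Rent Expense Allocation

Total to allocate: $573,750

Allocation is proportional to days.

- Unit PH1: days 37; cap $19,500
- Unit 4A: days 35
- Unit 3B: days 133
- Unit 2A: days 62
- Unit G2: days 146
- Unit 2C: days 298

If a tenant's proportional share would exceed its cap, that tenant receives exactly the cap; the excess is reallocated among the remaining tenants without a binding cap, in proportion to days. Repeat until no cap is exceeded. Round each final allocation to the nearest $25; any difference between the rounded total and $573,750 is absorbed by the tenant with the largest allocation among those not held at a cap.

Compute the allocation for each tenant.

Unit PH1: $19,500 · Unit 4A: $28,775 · Unit 3B: $109,375 · Unit 2A: $50,975 · Unit G2: $120,050 · Unit 2C: $245,075

Sum of days: 711.
Unconstrained shares: Unit PH1 29,857.59; Unit 4A 28,243.67; Unit 3B 107,325.95; Unit 2A 50,031.65; Unit G2 117,816.46; Unit 2C 240,474.68.
Held at cap: Unit PH1 ($19,500); balance $554,250 reallocated over remaining days 674.
Remaining shares: Unit 4A 28,781.53 → $28,775; Unit 3B 109,369.81 → $109,375; Unit 2A 50,984.42 → $50,975; Unit G2 120,060.09 → $120,050; Unit 2C 245,054.15 → $245,050.
Rounding difference +$25 applied to Unit 2C → $245,075.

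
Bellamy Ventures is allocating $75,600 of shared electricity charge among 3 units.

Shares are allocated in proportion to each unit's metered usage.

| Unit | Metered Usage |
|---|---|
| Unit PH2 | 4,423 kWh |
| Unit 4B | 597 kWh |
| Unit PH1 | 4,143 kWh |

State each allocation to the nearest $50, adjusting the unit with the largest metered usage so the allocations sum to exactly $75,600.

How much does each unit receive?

Sum of metered usage: 4,423 + 597 + 4,143 = 9,163.
Pro-rata amounts: Unit PH2 36,492.28; Unit 4B 4,925.59; Unit PH1 34,182.12.
Rounded to nearest $50: Unit PH2 $36,500; Unit 4B $4,950; Unit PH1 $34,200. Sum = $75,650.
Difference $75,600 − $75,650 = −$50 applied to largest metered usage (Unit PH2): Unit PH2 becomes $36,450.

Unit PH2: $36,450 · Unit 4B: $4,950 · Unit PH1: $34,200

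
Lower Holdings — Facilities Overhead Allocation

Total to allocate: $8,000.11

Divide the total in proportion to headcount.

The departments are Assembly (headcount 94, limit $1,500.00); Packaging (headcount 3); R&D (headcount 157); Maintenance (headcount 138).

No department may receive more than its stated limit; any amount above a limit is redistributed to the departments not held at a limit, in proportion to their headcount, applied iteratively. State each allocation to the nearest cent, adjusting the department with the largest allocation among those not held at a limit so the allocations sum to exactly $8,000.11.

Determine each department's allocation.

Assembly: $1,500.00; Packaging: $65.44; R&D: $3,424.55; Maintenance: $3,010.12

Headcount total: 392.
Pro-rata shares before constraints: Assembly 1,918.3937; Packaging 61.2253; R&D 3,204.1257; Maintenance 2,816.3653.
Held at cap: Assembly ($1,500.00); balance $6,500.11 reallocated over remaining headcount 298.
Remaining shares: Packaging 65.4373 → $65.44; R&D 3,424.5546 → $3,424.55; Maintenance 3,010.1181 → $3,010.12.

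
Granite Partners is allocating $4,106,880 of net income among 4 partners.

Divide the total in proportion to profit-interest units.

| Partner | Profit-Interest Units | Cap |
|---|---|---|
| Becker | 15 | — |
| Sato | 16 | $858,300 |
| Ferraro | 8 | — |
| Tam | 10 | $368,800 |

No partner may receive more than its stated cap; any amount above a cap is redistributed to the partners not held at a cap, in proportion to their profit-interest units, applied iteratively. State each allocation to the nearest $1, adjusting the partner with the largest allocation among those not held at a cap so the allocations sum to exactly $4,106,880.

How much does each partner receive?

Becker: $1,878,117 | Sato: $858,300 | Ferraro: $1,001,663 | Tam: $368,800

Profit-interest units total: 49.
Unconstrained shares: Becker 1,257,208.16; Sato 1,341,022.04; Ferraro 670,511.02; Tam 838,138.78.
Cap binds for Sato ($858,300), Tam ($368,800); balance $2,879,780 reallocated over remaining profit-interest units 23.
Redistributed shares: Becker 1,878,117.39 → $1,878,117; Ferraro 1,001,662.61 → $1,001,663.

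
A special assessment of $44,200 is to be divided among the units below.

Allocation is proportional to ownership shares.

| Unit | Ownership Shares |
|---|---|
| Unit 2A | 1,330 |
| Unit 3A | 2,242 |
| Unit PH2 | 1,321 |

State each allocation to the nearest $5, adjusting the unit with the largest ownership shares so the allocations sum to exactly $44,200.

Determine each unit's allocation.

Unit 2A: $12,015; Unit 3A: $20,250; Unit PH2: $11,935

Combined ownership shares = 4,893.
Pro-rata amounts: Unit 2A 1,330/4,893 × $44,200 = 12,014.31; Unit 3A 2,242/4,893 × $44,200 = 20,252.69; Unit PH2 1,321/4,893 × $44,200 = 11,933.01.
Rounded to nearest $5: Unit 2A $12,015; Unit 3A $20,255; Unit PH2 $11,935. Sum = $44,205.
Difference $44,200 − $44,205 = −$5 applied to largest ownership shares (Unit 3A): Unit 3A becomes $20,250.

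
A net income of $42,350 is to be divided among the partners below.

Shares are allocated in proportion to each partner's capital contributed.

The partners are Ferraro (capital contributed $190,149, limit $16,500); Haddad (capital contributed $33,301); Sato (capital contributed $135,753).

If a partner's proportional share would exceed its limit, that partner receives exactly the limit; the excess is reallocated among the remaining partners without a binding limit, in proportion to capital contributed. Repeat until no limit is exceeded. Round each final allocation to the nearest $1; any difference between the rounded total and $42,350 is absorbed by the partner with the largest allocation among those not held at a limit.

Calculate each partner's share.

Ferraro: $16,500 · Haddad: $5,092 · Sato: $20,758

Sum of capital contributed: 359,203.
Proportional shares (ignoring caps): Ferraro 22,418.55; Haddad 3,926.18; Sato 16,005.27.
Held at cap: Ferraro ($16,500); balance $25,850 reallocated over remaining capital contributed 169,054.
Shares after redistribution: Haddad 5,092.05 → $5,092; Sato 20,757.95 → $20,758.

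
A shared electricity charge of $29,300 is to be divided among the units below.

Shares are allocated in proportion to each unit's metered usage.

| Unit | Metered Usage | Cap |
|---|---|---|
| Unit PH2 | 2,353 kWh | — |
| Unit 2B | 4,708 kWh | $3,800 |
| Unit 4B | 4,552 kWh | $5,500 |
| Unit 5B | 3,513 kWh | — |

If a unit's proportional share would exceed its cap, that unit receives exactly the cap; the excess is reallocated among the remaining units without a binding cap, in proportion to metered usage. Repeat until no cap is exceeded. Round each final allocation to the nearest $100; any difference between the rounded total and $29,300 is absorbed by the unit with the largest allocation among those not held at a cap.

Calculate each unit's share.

Unit PH2: $8,000 · Unit 2B: $3,800 · Unit 4B: $5,500 · Unit 5B: $12,000

Combined metered usage = 15,126.
Unconstrained shares: Unit PH2 4,557.91; Unit 2B 9,119.69; Unit 4B 8,817.51; Unit 5B 6,804.90.
Held at cap: Unit 2B ($3,800), Unit 4B ($5,500); residual $20,000 reallocated over remaining metered usage 5,866.
Shares after redistribution: Unit PH2 8,022.50 → $8,000; Unit 5B 11,977.50 → $12,000.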